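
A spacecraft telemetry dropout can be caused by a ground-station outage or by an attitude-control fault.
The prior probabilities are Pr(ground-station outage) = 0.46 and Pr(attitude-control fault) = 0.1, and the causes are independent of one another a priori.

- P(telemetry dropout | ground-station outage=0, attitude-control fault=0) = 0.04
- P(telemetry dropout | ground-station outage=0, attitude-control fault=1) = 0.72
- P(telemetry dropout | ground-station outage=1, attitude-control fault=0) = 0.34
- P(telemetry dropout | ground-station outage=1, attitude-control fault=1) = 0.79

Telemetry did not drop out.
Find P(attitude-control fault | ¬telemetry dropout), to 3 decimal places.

P(attitude-control fault | ¬telemetry dropout) ≈ 0.032

P(¬telemetry dropout) = 0.96×0.54×0.9 + 0.28×0.54×0.1 + 0.66×0.46×0.9 + 0.21×0.46×0.1 = 0.466560 + 0.015120 + 0.273240 + 0.009660 = 0.764580
Of this, 0.024780 comes from 0.015120 + 0.009660 (the attitude-control fault=true cases).
P(attitude-control fault | ¬telemetry dropout) = 0.024780 / 0.764580 ≈ 0.032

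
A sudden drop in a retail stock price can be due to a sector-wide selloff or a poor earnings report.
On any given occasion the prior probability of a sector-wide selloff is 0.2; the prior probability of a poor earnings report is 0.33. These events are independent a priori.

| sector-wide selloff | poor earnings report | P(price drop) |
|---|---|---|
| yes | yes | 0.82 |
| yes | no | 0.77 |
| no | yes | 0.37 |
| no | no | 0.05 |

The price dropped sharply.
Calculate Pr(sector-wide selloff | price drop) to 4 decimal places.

By total probability over the 4 (sector-wide selloff, poor earnings report) configurations:
  P(price drop) = 0.05*0.8*0.67 + 0.37*0.8*0.33 + 0.77*0.2*0.67 + 0.82*0.2*0.33
        = 0.026800 + 0.097680 + 0.103180 + 0.054120 = 0.281780
Configurations with sector-wide selloff contribute 0.157300, so
  P(sector-wide selloff | price drop) = 0.157300 / 0.281780 ≈ 0.5582

Pr(sector-wide selloff | price drop) ≈ 0.5582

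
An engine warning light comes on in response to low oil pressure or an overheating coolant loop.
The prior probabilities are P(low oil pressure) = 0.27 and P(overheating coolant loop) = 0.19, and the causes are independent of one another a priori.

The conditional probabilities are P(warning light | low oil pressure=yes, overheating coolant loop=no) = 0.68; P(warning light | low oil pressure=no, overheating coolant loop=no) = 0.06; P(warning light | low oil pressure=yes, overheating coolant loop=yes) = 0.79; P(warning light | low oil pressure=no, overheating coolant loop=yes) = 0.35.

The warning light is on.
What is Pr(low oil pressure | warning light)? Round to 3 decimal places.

Weight on low oil pressure=true, given the evidence: 0.148716 + 0.040527 = 0.189243
Denominator P(warning light): 0.06·0.73·0.81 + 0.35·0.73·0.19 + 0.68·0.27·0.81 + 0.79·0.27·0.19 = 0.273266
Posterior = 0.189243 / 0.273266 ≈ 0.693

Pr(low oil pressure | warning light) ≈ 0.693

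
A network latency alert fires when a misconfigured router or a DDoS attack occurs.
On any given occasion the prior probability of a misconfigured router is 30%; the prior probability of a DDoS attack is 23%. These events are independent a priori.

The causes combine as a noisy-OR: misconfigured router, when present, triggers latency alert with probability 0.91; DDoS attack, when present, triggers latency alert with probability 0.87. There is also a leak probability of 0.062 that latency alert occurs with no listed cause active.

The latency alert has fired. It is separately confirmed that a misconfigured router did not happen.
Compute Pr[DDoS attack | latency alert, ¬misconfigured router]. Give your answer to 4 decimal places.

Pr[DDoS attack | latency alert, ¬misconfigured router] ≈ 0.8088

Under noisy-OR, P(latency alert | causes) = 1 − (1−0.062)·∏(1−qᵢ) over the active causes.
Sum P(latency alert|·) weighted by the priors over both values of DDoS attack:
  P(latency alert | ¬misconfigured router) = 0.062·0.77 + 0.87806·0.23
        = 0.047740 + 0.201954 = 0.249694
Keeping only the DDoS attack-present terms gives 0.201954, so
  P(DDoS attack | latency alert, ¬misconfigured router) = 0.201954 / 0.249694 ≈ 0.8088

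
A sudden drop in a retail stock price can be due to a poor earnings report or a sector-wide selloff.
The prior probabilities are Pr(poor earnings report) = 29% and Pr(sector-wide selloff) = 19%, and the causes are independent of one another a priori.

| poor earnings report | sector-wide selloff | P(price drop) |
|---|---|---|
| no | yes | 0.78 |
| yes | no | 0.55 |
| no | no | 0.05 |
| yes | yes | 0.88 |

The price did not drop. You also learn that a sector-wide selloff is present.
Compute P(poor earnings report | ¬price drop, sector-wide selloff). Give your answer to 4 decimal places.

P(poor earnings report | ¬price drop, sector-wide selloff) ≈ 0.1822

Sum P(¬price drop|·) weighted by the priors over both values of poor earnings report:
  P(¬price drop | sector-wide selloff) = 0.22×0.71 + 0.12×0.29
        = 0.156200 + 0.034800 = 0.191000
Keeping only the poor earnings report-present terms gives 0.034800, so
  P(poor earnings report | ¬price drop, sector-wide selloff) = 0.034800 / 0.191000 ≈ 0.1822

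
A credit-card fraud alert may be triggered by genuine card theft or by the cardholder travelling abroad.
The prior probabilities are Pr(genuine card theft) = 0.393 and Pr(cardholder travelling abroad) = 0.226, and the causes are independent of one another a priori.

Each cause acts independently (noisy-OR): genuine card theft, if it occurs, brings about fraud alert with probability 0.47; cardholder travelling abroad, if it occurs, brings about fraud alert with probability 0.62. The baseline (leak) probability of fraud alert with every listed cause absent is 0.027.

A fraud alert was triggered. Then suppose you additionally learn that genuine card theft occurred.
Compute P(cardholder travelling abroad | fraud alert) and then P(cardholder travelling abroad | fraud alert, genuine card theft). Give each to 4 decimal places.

Under noisy-OR, P(fraud alert | causes) = 1 − (1−0.027)·∏(1−qᵢ) over the active causes.
Weight on cardholder travelling abroad=true, given the evidence: 0.086460 + 0.071413 = 0.157873
Denominator P(fraud alert): 0.027×0.607×0.774 + 0.63026×0.607×0.226 + 0.48431×0.393×0.774 + 0.804038×0.393×0.226 = 0.317876
P(cardholder travelling abroad | fraud alert) = 0.157873/0.317876 ≈ 0.4966

Now also conditioning on genuine card theft=true:
Weight on cardholder travelling abroad=true, given the evidence: 0.804038*0.226 = 0.181713
The normalizing constant is 0.48431*0.774 + 0.804038*0.226 = 0.556569
P(cardholder travelling abroad | fraud alert, genuine card theft) = 0.181713/0.556569 ≈ 0.3265
The drop from 0.4966 to 0.3265 is the explaining-away (discounting) effect.

P(cardholder travelling abroad | fraud alert) ≈ 0.4966; P(cardholder travelling abroad | fraud alert, genuine card theft) ≈ 0.3265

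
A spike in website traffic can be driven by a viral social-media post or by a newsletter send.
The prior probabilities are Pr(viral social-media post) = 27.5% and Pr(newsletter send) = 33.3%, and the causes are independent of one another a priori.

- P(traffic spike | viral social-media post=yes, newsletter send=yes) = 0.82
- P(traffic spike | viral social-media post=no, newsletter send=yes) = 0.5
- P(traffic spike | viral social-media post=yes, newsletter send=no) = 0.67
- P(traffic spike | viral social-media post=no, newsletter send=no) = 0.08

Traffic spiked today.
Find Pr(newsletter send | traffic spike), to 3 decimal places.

P(traffic spike) = 0.08×0.725×0.667 + 0.5×0.725×0.333 + 0.67×0.275×0.667 + 0.82×0.275×0.333 = 0.038686 + 0.120713 + 0.122895 + 0.075092 = 0.357386
Restricting to configurations with newsletter send present: 0.120713 + 0.075092 = 0.195805.
Hence the posterior is 0.195805/0.357386 ≈ 0.548.

Pr(newsletter send | traffic spike) ≈ 0.548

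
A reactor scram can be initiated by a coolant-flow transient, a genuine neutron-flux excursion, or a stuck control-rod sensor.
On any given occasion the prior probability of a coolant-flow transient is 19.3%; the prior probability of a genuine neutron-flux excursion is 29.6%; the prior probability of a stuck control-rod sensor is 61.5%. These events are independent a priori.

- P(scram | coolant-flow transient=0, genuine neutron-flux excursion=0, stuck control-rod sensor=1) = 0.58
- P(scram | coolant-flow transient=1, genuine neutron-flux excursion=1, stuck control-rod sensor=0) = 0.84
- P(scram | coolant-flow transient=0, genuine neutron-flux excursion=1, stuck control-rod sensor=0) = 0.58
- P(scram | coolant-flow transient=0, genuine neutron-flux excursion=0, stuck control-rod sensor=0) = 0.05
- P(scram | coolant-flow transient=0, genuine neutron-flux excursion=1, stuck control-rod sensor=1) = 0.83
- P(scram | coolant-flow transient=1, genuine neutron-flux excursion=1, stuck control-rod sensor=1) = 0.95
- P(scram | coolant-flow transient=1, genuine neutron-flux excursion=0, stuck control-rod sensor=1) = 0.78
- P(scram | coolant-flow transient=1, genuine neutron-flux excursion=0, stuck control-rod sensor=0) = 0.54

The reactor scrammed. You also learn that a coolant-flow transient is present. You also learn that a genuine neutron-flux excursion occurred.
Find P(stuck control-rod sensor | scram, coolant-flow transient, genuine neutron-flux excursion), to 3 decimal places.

P(stuck control-rod sensor | scram, coolant-flow transient, genuine neutron-flux excursion) ≈ 0.644

Enumerate both values of stuck control-rod sensor and weight by the priors:
  P(scram | coolant-flow transient, genuine neutron-flux excursion) = 0.84*0.385 + 0.95*0.615
        = 0.323400 + 0.584250 = 0.907650
Keeping only the stuck control-rod sensor-present terms gives 0.584250, so
  P(stuck control-rod sensor | scram, coolant-flow transient, genuine neutron-flux excursion) = 0.584250 / 0.907650 ≈ 0.644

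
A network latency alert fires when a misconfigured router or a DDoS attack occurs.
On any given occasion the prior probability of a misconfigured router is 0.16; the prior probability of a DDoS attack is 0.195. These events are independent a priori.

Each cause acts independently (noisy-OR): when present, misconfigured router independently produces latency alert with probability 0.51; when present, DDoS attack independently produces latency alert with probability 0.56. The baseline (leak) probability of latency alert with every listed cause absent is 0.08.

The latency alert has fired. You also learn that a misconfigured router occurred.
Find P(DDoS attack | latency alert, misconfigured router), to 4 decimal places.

P(DDoS attack | latency alert, misconfigured router) ≈ 0.2612

Under noisy-OR, P(latency alert | causes) = 1 − (1−0.08)·∏(1−qᵢ) over the active causes.
For the numerator, keep only DDoS attack=true terms: 0.801648·0.195 = 0.156321
The normalizing constant is 0.5492·0.805 + 0.801648·0.195 = 0.598427
P(DDoS attack | latency alert, misconfigured router) = 0.156321/0.598427 ≈ 0.2612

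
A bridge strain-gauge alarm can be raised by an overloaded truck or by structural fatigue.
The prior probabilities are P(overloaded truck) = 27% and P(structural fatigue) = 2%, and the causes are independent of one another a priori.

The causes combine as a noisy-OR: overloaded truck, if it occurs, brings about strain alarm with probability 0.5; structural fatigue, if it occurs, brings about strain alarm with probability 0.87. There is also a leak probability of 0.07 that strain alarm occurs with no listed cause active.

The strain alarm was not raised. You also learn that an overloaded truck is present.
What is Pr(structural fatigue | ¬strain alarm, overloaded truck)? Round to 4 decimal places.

Pr(structural fatigue | ¬strain alarm, overloaded truck) ≈ 0.0026

Under noisy-OR, P(strain alarm | causes) = 1 − (1−0.07)·∏(1−qᵢ) over the active causes.
P(¬strain alarm | overloaded truck) = 0.465×0.98 + 0.06045×0.02 = 0.455700 + 0.001209 = 0.456909
Restricting to configurations with structural fatigue present: 0.06045×0.02 = 0.001209.
So P(structural fatigue | ¬strain alarm, overloaded truck) = 0.001209/0.456909 ≈ 0.0026.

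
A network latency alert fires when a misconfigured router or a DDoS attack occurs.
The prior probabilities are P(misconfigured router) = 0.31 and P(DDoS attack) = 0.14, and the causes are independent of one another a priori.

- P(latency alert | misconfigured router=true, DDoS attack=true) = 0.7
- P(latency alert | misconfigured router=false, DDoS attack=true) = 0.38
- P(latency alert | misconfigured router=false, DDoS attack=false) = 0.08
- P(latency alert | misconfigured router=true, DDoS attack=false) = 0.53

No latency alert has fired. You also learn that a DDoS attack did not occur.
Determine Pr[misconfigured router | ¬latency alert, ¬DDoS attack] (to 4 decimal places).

Pr[misconfigured router | ¬latency alert, ¬DDoS attack] ≈ 0.1867

Weight on misconfigured router=true, given the evidence: 0.47·0.31 = 0.145700
The normalizing constant is 0.92·0.69 + 0.47·0.31 = 0.780500
P(misconfigured router | ¬latency alert, ¬DDoS attack) = 0.145700/0.780500 ≈ 0.1867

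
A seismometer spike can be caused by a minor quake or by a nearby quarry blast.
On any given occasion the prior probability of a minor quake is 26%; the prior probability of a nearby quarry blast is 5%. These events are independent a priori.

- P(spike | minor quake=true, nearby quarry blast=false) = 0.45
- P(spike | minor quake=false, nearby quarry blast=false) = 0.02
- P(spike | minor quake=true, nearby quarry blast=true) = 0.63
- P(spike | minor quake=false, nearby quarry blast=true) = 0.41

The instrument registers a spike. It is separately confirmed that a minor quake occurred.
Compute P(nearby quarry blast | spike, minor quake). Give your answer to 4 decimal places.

P(nearby quarry blast | spike, minor quake) ≈ 0.0686

Numerator (weight on configurations with nearby quarry blast): 0.63×0.05 = 0.031500
The normalizing constant is 0.45×0.95 + 0.63×0.05 = 0.459000
Posterior = 0.031500 / 0.459000 ≈ 0.0686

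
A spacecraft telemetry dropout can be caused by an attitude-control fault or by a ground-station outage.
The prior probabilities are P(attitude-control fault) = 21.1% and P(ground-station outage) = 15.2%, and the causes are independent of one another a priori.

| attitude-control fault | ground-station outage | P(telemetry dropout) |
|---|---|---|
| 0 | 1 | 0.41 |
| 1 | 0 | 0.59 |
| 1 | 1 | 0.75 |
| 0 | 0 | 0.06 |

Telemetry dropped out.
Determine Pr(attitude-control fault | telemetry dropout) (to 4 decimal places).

Pr(attitude-control fault | telemetry dropout) ≈ 0.5921

For the numerator, keep only attitude-control fault=true terms: 0.105568 + 0.024054 = 0.129622
The normalizing constant is 0.06*0.789*0.848 + 0.41*0.789*0.152 + 0.59*0.211*0.848 + 0.75*0.211*0.152 = 0.218936
Posterior = 0.129622 / 0.218936 ≈ 0.5921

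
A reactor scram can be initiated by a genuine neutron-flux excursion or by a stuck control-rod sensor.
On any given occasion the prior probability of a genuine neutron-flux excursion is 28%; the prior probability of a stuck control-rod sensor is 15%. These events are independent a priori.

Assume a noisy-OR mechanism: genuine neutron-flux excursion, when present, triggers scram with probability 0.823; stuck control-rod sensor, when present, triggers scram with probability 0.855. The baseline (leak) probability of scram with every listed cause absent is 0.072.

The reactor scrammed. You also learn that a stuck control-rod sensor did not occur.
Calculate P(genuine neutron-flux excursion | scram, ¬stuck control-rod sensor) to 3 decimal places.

P(genuine neutron-flux excursion | scram, ¬stuck control-rod sensor) ≈ 0.819

Under noisy-OR, P(scram | causes) = 1 − (1−0.072)·∏(1−qᵢ) over the active causes.
Numerator (weight on configurations with genuine neutron-flux excursion): 0.835744×0.28 = 0.234008
Denominator P(scram | ¬stuck control-rod sensor): 0.072×0.72 + 0.835744×0.28 = 0.285848
P(genuine neutron-flux excursion | scram, ¬stuck control-rod sensor) = 0.234008/0.285848 ≈ 0.819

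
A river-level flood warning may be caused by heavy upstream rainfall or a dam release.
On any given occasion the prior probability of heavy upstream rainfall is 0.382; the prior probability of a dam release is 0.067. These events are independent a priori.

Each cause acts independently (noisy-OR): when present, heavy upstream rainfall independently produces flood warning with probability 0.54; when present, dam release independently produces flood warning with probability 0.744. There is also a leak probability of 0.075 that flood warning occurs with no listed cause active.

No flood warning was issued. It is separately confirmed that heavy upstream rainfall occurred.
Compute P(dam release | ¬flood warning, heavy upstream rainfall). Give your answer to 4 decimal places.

P(dam release | ¬flood warning, heavy upstream rainfall) ≈ 0.0181

Under noisy-OR, P(flood warning | causes) = 1 − (1−0.075)·∏(1−qᵢ) over the active causes.
For the numerator, keep only dam release=true terms: 0.108928·0.067 = 0.007298
Denominator P(¬flood warning | heavy upstream rainfall): 0.4255·0.933 + 0.108928·0.067 = 0.404289
Posterior = 0.007298 / 0.404289 ≈ 0.0181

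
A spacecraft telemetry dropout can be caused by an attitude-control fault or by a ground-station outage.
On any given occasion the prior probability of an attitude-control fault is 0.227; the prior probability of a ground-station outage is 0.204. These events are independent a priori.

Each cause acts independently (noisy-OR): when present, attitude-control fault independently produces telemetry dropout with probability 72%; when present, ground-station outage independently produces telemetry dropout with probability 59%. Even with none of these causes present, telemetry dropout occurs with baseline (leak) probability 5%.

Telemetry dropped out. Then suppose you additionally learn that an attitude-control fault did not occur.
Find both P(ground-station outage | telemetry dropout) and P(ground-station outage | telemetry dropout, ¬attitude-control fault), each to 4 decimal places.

P(ground-station outage | telemetry dropout) ≈ 0.4570; P(ground-station outage | telemetry dropout, ¬attitude-control fault) ≈ 0.7578

Under noisy-OR, P(telemetry dropout | causes) = 1 − (1−0.05)·∏(1−qᵢ) over the active causes.
Sum P(telemetry dropout|·) weighted by the priors over the 4 (attitude-control fault, ground-station outage) configurations:
  P(telemetry dropout) = 0.05*0.773*0.796 + 0.6105*0.773*0.204 + 0.734*0.227*0.796 + 0.89094*0.227*0.204
        = 0.030765 + 0.096271 + 0.132628 + 0.041258 = 0.300922
Configurations with ground-station outage contribute 0.137529, so
  P(ground-station outage | telemetry dropout) = 0.137529 / 0.300922 ≈ 0.4570

Now condition on the additional information:
P(telemetry dropout | ¬attitude-control fault) = 0.05·0.796 + 0.6105·0.204 = 0.039800 + 0.124542 = 0.164342
Restricting to configurations with ground-station outage present: 0.6105·0.204 = 0.124542.
P(ground-station outage | telemetry dropout, ¬attitude-control fault) = 0.124542 / 0.164342 ≈ 0.7578
With attitude-control fault excluded, ground-station outage must carry more of the explanatory weight for the telemetry dropout.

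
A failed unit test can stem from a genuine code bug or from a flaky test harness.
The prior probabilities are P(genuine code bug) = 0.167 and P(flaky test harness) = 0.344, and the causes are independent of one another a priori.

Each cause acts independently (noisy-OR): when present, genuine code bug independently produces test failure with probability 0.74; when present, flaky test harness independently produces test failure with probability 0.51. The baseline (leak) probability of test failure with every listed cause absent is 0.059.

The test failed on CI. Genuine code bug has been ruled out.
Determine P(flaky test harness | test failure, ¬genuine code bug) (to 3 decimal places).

Under noisy-OR, P(test failure | causes) = 1 − (1−0.059)·∏(1−qᵢ) over the active causes.
Enumerate both values of flaky test harness and weight by the priors:
  P(test failure | ¬genuine code bug) = 0.059*0.656 + 0.53891*0.344
        = 0.038704 + 0.185385 = 0.224089
Configurations with flaky test harness contribute 0.185385, so
  P(flaky test harness | test failure, ¬genuine code bug) = 0.185385 / 0.224089 ≈ 0.827

P(flaky test harness | test failure, ¬genuine code bug) ≈ 0.827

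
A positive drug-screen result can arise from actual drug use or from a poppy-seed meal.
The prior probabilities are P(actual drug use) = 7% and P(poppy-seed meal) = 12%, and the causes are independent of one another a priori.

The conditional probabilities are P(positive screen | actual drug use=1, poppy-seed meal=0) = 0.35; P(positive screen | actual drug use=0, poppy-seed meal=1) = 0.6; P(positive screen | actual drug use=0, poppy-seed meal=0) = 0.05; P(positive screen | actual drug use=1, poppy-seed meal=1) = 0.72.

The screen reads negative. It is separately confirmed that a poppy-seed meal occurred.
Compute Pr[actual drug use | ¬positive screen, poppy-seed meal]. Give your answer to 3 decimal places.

Pr[actual drug use | ¬positive screen, poppy-seed meal] ≈ 0.050

Sum P(¬positive screen|·) weighted by the priors over both values of actual drug use:
  P(¬positive screen | poppy-seed meal) = 0.4·0.93 + 0.28·0.07
        = 0.372000 + 0.019600 = 0.391600
The terms with actual drug use present sum to 0.019600, so
  P(actual drug use | ¬positive screen, poppy-seed meal) = 0.019600 / 0.391600 ≈ 0.050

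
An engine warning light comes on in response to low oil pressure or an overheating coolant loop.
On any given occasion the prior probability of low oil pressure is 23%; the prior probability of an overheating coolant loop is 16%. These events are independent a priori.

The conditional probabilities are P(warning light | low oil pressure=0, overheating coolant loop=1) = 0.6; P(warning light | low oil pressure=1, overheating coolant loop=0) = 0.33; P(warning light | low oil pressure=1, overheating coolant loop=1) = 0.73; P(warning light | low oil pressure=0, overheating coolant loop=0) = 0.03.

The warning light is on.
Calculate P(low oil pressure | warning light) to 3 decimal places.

P(low oil pressure | warning light) ≈ 0.493

P(warning light) = 0.03·0.77·0.84 + 0.6·0.77·0.16 + 0.33·0.23·0.84 + 0.73·0.23·0.16 = 0.019404 + 0.073920 + 0.063756 + 0.026864 = 0.183944
Restricting to configurations with low oil pressure present: 0.063756 + 0.026864 = 0.090620.
So P(low oil pressure | warning light) = 0.090620/0.183944 ≈ 0.493.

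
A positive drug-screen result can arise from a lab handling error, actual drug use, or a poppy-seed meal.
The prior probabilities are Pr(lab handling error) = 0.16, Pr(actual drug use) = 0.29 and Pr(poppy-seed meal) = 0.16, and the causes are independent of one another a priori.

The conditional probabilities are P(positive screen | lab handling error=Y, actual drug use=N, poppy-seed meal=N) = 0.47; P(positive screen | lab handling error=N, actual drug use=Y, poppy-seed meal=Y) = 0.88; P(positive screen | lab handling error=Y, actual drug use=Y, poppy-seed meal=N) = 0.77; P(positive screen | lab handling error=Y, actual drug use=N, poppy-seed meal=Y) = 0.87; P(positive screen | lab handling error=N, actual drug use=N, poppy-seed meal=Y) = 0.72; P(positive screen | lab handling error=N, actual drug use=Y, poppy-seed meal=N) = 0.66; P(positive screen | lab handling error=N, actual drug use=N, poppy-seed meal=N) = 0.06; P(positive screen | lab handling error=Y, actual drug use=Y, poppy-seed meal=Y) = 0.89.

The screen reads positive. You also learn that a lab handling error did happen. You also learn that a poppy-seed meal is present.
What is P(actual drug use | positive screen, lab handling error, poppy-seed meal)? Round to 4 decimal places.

P(actual drug use | positive screen, lab handling error, poppy-seed meal) ≈ 0.2947

By total probability over both values of actual drug use:
  P(positive screen | lab handling error, poppy-seed meal) = 0.87×0.71 + 0.89×0.29
        = 0.617700 + 0.258100 = 0.875800
Keeping only the actual drug use-present terms gives 0.258100, so
  P(actual drug use | positive screen, lab handling error, poppy-seed meal) = 0.258100 / 0.875800 ≈ 0.2947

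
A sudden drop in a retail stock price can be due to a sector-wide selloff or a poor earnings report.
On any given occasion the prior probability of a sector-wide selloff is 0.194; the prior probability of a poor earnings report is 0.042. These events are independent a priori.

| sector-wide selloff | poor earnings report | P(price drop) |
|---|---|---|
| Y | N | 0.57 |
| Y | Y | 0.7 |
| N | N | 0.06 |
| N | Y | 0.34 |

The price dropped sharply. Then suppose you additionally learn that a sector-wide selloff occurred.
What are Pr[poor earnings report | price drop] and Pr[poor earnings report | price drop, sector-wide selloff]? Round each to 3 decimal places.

Pr[poor earnings report | price drop] ≈ 0.102; Pr[poor earnings report | price drop, sector-wide selloff] ≈ 0.051

Sum P(price drop|·) weighted by the priors over the 4 (sector-wide selloff, poor earnings report) configurations:
  P(price drop) = 0.06*0.806*0.958 + 0.34*0.806*0.042 + 0.57*0.194*0.958 + 0.7*0.194*0.042
        = 0.046329 + 0.011510 + 0.105936 + 0.005704 = 0.169479
Keeping only the poor earnings report-present terms gives 0.017214, so
  P(poor earnings report | price drop) = 0.017214 / 0.169479 ≈ 0.102

Now condition on the additional information:
Sum P(price drop|·) weighted by the priors over both values of poor earnings report:
  P(price drop | sector-wide selloff) = 0.57×0.958 + 0.7×0.042
        = 0.546060 + 0.029400 = 0.575460
The terms with poor earnings report present sum to 0.029400, so
  P(poor earnings report | price drop, sector-wide selloff) = 0.029400 / 0.575460 ≈ 0.051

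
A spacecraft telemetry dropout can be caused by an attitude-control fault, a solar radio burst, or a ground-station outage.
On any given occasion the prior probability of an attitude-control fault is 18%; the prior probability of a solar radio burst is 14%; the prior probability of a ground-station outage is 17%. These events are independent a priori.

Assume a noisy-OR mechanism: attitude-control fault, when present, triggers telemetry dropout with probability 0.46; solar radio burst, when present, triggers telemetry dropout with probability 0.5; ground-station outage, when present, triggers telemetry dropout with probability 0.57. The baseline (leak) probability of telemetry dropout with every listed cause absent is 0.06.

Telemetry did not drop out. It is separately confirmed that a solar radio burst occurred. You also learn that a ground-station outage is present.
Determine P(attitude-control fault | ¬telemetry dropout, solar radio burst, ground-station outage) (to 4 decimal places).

P(attitude-control fault | ¬telemetry dropout, solar radio burst, ground-station outage) ≈ 0.1060

Under noisy-OR, P(telemetry dropout | causes) = 1 − (1−0.06)·∏(1−qᵢ) over the active causes.
P(¬telemetry dropout | solar radio burst, ground-station outage) = 0.2021×0.82 + 0.109134×0.18 = 0.165722 + 0.019644 = 0.185366
Of this, 0.019644 comes from 0.109134×0.18 (the attitude-control fault=true cases).
P(attitude-control fault | ¬telemetry dropout, solar radio burst, ground-station outage) = 0.019644 / 0.185366 ≈ 0.1060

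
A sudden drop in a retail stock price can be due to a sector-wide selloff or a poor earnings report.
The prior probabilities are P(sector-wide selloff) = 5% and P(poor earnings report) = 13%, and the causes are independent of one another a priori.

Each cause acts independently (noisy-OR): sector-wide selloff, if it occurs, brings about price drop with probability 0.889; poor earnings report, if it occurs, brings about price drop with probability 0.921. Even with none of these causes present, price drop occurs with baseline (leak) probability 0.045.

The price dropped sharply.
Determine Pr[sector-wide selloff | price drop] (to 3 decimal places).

Under noisy-OR, P(price drop | causes) = 1 − (1−0.045)·∏(1−qᵢ) over the active causes.
Sum P(price drop|·) weighted by the priors over the 4 (sector-wide selloff, poor earnings report) configurations:
  P(price drop) = 0.045*0.95*0.87 + 0.924555*0.95*0.13 + 0.893995*0.05*0.87 + 0.991626*0.05*0.13
        = 0.037192 + 0.114183 + 0.038889 + 0.006446 = 0.196710
The terms with sector-wide selloff present sum to 0.045335, so
  P(sector-wide selloff | price drop) = 0.045335 / 0.196710 ≈ 0.230

Pr[sector-wide selloff | price drop] ≈ 0.230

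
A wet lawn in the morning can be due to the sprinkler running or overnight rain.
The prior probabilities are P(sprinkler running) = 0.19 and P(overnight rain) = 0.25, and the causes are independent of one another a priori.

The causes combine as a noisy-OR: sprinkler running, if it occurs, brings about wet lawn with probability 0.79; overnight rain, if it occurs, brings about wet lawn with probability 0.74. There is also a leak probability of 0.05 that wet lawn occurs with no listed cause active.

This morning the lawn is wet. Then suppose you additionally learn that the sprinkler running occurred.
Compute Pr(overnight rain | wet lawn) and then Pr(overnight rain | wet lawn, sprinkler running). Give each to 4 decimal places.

Under noisy-OR, P(wet lawn | causes) = 1 − (1−0.05)·∏(1−qᵢ) over the active causes.
P(wet lawn) = 0.05·0.81·0.75 + 0.753·0.81·0.25 + 0.8005·0.19·0.75 + 0.94813·0.19·0.25 = 0.030375 + 0.152483 + 0.114071 + 0.045036 = 0.341965
Of this, 0.197519 comes from 0.152483 + 0.045036 (the overnight rain=true cases).
P(overnight rain | wet lawn) = 0.197519 / 0.341965 ≈ 0.5776

With the extra evidence:
Enumerate both values of overnight rain and weight by the priors:
  P(wet lawn | sprinkler running) = 0.8005·0.75 + 0.94813·0.25
        = 0.600375 + 0.237033 = 0.837408
Keeping only the overnight rain-present terms gives 0.237033, so
  P(overnight rain | wet lawn, sprinkler running) = 0.237033 / 0.837408 ≈ 0.2831
The drop from 0.5776 to 0.2831 is the explaining-away (discounting) effect.

Pr(overnight rain | wet lawn) ≈ 0.5776; Pr(overnight rain | wet lawn, sprinkler running) ≈ 0.2831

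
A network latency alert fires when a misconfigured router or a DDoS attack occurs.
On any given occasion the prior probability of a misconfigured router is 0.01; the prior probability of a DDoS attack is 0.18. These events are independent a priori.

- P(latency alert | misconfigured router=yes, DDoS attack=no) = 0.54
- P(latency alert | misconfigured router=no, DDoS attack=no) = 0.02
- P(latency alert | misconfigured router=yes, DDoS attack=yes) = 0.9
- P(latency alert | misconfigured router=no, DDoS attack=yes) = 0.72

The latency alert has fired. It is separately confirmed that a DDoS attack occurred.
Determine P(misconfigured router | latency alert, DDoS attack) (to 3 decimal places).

P(misconfigured router | latency alert, DDoS attack) ≈ 0.012

Weight on misconfigured router=true, given the evidence: 0.9*0.01 = 0.009000
Normalizer over all consistent configurations: 0.72*0.99 + 0.9*0.01 = 0.721800
P(misconfigured router | latency alert, DDoS attack) = 0.009000/0.721800 ≈ 0.012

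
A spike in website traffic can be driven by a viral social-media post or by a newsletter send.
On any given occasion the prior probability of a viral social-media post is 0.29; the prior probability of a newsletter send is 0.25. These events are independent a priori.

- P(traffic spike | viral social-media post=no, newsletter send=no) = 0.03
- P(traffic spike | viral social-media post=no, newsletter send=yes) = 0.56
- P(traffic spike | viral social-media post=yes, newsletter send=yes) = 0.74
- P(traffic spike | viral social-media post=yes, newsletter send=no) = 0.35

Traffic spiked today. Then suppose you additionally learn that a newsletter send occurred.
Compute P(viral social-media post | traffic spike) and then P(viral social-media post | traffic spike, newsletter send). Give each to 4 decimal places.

For the numerator, keep only viral social-media post=true terms: 0.076125 + 0.053650 = 0.129775
Normalizer over all consistent configurations: 0.03·0.71·0.75 + 0.56·0.71·0.25 + 0.35·0.29·0.75 + 0.74·0.29·0.25 = 0.245150
P(viral social-media post | traffic spike) = 0.129775/0.245150 ≈ 0.5294

Now also conditioning on newsletter send=true:
Sum P(traffic spike|·) weighted by the priors over both values of viral social-media post:
  P(traffic spike | newsletter send) = 0.56×0.71 + 0.74×0.29
        = 0.397600 + 0.214600 = 0.612200
The terms with viral social-media post present sum to 0.214600, so
  P(viral social-media post | traffic spike, newsletter send) = 0.214600 / 0.612200 ≈ 0.3505

P(viral social-media post | traffic spike) ≈ 0.5294; P(viral social-media post | traffic spike, newsletter send) ≈ 0.3505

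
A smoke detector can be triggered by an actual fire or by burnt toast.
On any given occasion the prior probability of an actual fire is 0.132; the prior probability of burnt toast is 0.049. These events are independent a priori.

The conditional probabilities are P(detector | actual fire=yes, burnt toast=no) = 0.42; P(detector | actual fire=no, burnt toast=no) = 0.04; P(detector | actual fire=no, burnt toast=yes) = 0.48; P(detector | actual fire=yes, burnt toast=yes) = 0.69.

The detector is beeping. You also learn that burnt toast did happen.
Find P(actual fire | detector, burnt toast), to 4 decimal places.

For the numerator, keep only actual fire=true terms: 0.69*0.132 = 0.091080
Denominator P(detector | burnt toast): 0.48*0.868 + 0.69*0.132 = 0.507720
Posterior = 0.091080 / 0.507720 ≈ 0.1794

P(actual fire | detector, burnt toast) ≈ 0.1794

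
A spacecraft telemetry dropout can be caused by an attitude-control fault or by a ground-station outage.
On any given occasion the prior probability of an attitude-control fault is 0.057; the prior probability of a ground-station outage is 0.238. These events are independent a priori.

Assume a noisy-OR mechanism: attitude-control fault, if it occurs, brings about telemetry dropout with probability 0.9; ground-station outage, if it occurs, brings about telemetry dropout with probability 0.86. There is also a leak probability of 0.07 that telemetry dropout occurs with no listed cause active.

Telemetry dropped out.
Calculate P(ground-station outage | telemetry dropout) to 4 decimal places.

P(ground-station outage | telemetry dropout) ≈ 0.6993

Under noisy-OR, P(telemetry dropout | causes) = 1 − (1−0.07)·∏(1−qᵢ) over the active causes.
For the numerator, keep only ground-station outage=true terms: 0.195213 + 0.013389 = 0.208602
The normalizing constant is 0.07*0.943*0.762 + 0.8698*0.943*0.238 + 0.907*0.057*0.762 + 0.98698*0.057*0.238 = 0.298297
P(ground-station outage | telemetry dropout) = 0.208602/0.298297 ≈ 0.6993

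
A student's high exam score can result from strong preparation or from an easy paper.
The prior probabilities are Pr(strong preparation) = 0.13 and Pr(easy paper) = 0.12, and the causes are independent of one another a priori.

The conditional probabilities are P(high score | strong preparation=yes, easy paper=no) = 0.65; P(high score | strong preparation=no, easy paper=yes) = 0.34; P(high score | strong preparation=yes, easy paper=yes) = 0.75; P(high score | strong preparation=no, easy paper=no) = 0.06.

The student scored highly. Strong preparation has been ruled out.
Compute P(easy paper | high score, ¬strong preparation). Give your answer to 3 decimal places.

P(high score | ¬strong preparation) = 0.06*0.88 + 0.34*0.12 = 0.052800 + 0.040800 = 0.093600
The easy paper-present share is 0.34*0.12 = 0.040800.
Hence the posterior is 0.040800/0.093600 ≈ 0.436.

P(easy paper | high score, ¬strong preparation) ≈ 0.436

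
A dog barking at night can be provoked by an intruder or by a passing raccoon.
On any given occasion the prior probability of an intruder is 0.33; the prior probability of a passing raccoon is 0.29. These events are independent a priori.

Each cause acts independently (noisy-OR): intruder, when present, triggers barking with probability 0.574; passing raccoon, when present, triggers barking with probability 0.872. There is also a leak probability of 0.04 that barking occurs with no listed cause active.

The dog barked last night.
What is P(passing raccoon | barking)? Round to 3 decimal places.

P(passing raccoon | barking) ≈ 0.624

Under noisy-OR, P(barking | causes) = 1 − (1−0.04)·∏(1−qᵢ) over the active causes.
By total probability over the 4 (intruder, passing raccoon) configurations:
  P(barking) = 0.04×0.67×0.71 + 0.87712×0.67×0.29 + 0.59104×0.33×0.71 + 0.947653×0.33×0.29
        = 0.019028 + 0.170424 + 0.138481 + 0.090690 = 0.418623
Configurations with passing raccoon contribute 0.261114, so
  P(passing raccoon | barking) = 0.261114 / 0.418623 ≈ 0.624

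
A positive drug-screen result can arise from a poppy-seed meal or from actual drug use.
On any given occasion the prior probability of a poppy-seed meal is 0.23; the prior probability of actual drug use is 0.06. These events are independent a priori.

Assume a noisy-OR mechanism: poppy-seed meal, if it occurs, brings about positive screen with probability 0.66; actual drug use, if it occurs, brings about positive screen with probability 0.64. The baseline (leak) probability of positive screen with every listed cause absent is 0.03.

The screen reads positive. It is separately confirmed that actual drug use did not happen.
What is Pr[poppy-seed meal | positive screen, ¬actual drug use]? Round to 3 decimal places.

Under noisy-OR, P(positive screen | causes) = 1 − (1−0.03)·∏(1−qᵢ) over the active causes.
For the numerator, keep only poppy-seed meal=true terms: 0.6702·0.23 = 0.154146
Denominator P(positive screen | ¬actual drug use): 0.03·0.77 + 0.6702·0.23 = 0.177246
Posterior = 0.154146 / 0.177246 ≈ 0.870

Pr[poppy-seed meal | positive screen, ¬actual drug use] ≈ 0.870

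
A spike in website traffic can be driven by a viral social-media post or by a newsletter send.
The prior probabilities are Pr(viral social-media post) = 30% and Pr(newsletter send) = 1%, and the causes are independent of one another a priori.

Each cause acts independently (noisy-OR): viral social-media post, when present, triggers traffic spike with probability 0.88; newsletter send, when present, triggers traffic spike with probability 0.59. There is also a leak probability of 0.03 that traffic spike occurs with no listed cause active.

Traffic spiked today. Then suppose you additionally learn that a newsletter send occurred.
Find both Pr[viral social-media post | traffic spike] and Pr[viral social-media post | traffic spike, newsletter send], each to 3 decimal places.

Pr[viral social-media post | traffic spike] ≈ 0.914; Pr[viral social-media post | traffic spike, newsletter send] ≈ 0.404

Under noisy-OR, P(traffic spike | causes) = 1 − (1−0.03)·∏(1−qᵢ) over the active causes.
Numerator (weight on configurations with viral social-media post): 0.262429 + 0.002857 = 0.265286
Normalizer over all consistent configurations: 0.03*0.7*0.99 + 0.6023*0.7*0.01 + 0.8836*0.3*0.99 + 0.952276*0.3*0.01 = 0.290292
Posterior = 0.265286 / 0.290292 ≈ 0.914

With the extra evidence:
P(traffic spike | newsletter send) = 0.6023·0.7 + 0.952276·0.3 = 0.421610 + 0.285683 = 0.707293
Restricting to configurations with viral social-media post present: 0.952276·0.3 = 0.285683.
P(viral social-media post | traffic spike, newsletter send) = 0.285683 / 0.707293 ≈ 0.404
The drop from 0.914 to 0.404 is the explaining-away (discounting) effect.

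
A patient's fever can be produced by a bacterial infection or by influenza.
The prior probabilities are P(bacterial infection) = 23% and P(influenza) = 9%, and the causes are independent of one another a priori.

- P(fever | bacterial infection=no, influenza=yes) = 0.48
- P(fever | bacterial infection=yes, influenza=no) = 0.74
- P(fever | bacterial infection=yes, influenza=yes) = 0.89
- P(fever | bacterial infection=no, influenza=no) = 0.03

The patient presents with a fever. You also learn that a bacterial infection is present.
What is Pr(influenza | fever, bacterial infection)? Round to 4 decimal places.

Weight on influenza=true, given the evidence: 0.89×0.09 = 0.080100
Denominator P(fever | bacterial infection): 0.74×0.91 + 0.89×0.09 = 0.753500
Posterior = 0.080100 / 0.753500 ≈ 0.1063

Pr(influenza | fever, bacterial infection) ≈ 0.1063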